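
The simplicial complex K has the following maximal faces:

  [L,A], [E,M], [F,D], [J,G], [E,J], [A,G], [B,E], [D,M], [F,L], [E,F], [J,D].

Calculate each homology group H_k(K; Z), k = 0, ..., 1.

Fix the vertex order A < B < D < E < F < G < J < L < M and write every simplex with vertices in increasing order. Then dim K = 1 and the simplices of K are:

  0-simplices (9): A, B, D, E, F, G, J, L, M
  1-simplices (11): AG, AL, BE, DF, DJ, DM, EF, EJ, EM, FL, GJ

so the chain groups are C_0 ≅ Z^9, C_1 ≅ Z^11.

The boundary map ∂_1: C_1 → C_0 sends each edge [p,q] (with p < q) to q − p.
The 9×11 boundary matrix has rank 8 and Smith normal form diag(1,1,1,1,1,1,1,1).

Computing H_k = (kernel of ∂_k) / (image of ∂_{k+1}):

  H_0: rank C_0 − rank ∂_1 = 9 − 8 = 1, and the invariant factors of ∂_1 are all 1, so H_0 = Z.
  H_1: rank ker ∂_1 − rank ∂_2 = (11 − 8) − 0 = 3, and there is no ∂_2, so H_1 = Z^3.

H_0 ≅ Z,  H_1 ≅ Z^3.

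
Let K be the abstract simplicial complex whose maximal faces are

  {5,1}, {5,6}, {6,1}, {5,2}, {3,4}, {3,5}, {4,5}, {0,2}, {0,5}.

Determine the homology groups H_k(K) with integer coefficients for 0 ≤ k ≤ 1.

Order the vertices as 0 < 1 < 2 < 3 < 4 < 5 < 6. Listing each simplex with vertices in this order, K has dimension 1 with simplices:

  0-simplices (7): [0], [1], [2], [3], [4], [5], [6]
  1-simplices (9): [0,2], [0,5], [1,5], [1,6], [2,5], [3,4], [3,5], [4,5], [5,6]

giving chain groups C_0 ≅ Z^7, C_1 ≅ Z^9.

Boundary ∂_1: C_1 → C_0 is given by ∂[p,q] = [q] − [p]. For instance
  ∂[5,6] = [6] − [5].
The resulting 7×9 matrix has rank 6, and its Smith normal form has invariant factors (1,1,1,1,1,1).

Computing H_k = (kernel of ∂_k) / (image of ∂_{k+1}):

  H_0: rank C_0 − rank ∂_1 = 7 − 6 = 1, and the invariant factors of ∂_1 are all 1, so H_0 ≅ Z.
  H_1: rank ker ∂_1 − rank ∂_2 = (9 − 6) − 0 = 3, and there is no ∂_2, so H_1 ≅ Z^3.

As a check, the Euler characteristic is 7 − 9 = -2, which agrees with 1 − 3 = -2.

H_0 = Z,  H_1 = Z^3.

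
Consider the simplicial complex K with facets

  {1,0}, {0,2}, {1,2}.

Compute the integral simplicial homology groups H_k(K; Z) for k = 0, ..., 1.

H_0 = Z,  H_1 = Z.

K has 3 vertices, 3 edges.
rank ∂_0 = 0, rank ∂_1 = 2 ⇒ b_0 = 3 − 0 − 2 = 1; all invariant factors of ∂_1 are 1 so no torsion. So H_0 = Z.
rank ∂_1 = 2, rank ∂_2 = 0 ⇒ b_1 = 3 − 2 − 0 = 1. So H_1 = Z.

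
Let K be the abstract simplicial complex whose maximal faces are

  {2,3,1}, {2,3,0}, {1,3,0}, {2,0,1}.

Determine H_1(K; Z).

H_1 = 0.

Order the vertices as 0 < 1 < 2 < 3. Listing each simplex with vertices in this order, K has dimension 2 with simplices:

  0-simplices (4): [0], [1], [2], [3]
  1-simplices (6): [0,1], [0,2], [0,3], [1,2], [1,3], [2,3]
  2-simplices (4): [0,1,2], [0,1,3], [0,2,3], [1,2,3]

Hence C_0 ≅ Z^4, C_1 ≅ Z^6, C_2 ≅ Z^4.

The boundary map ∂_1: C_1 → C_0 maps an edge to its endpoints' difference, ∂[p,q] = q − p. For instance
  ∂[0,2] = [2] − [0].
The 4×6 boundary matrix has rank 3 and Smith normal form diag(1,1,1).

The boundary map ∂_2: C_2 → C_1 acts by ∂[p,q,r] = [q,r] − [p,r] + [p,q]. For instance
  ∂[0,2,3] = [2,3] − [0,3] + [0,2],
  ∂[1,2,3] = [2,3] − [1,3] + [1,2].
This gives a 6×4 integer matrix of rank 3; reducing to Smith normal form yields diagonal entries (1,1,1).

Now H_k = ker ∂_k / im ∂_{k+1}, so:

  H_1: rank ker ∂_1 − rank ∂_2 = (6 − 3) − 3 = 0, and the invariant factors of ∂_2 are all 1, so H_1 ≅ 0.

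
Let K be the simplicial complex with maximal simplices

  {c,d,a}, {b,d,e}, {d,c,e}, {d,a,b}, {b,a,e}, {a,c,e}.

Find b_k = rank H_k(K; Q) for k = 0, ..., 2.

b_0 = 1, b_1 = 0, b_2 = 1.

Take the total order a < b < c < d < e on the vertex set. Then K (dimension 2) consists of the simplices:

  0-simplices (5): a, b, c, d, e
  1-simplices (9): ab, ac, ad, ae, bd, be, cd, ce, de
  2-simplices (6): abd, abe, acd, ace, bde, cde

so the chain groups are C_0 ≅ Z^5, C_1 ≅ Z^9, C_2 ≅ Z^6.

∂_1: C_1 → C_0 sends each edge [p,q] (with p < q) to q − p. For instance
  ∂ce = e − c.
The 5×9 boundary matrix has rank 4 and Smith normal form diag(1,1,1,1).

The boundary map ∂_2: C_2 → C_1 sends each 2-simplex [p,q,r] to [q,r] − [p,r] + [p,q]. For instance
  ∂bde = de − be + bd,
  ∂ace = ce − ae + ac.
This gives a 9×6 integer matrix of rank 5; reducing to Smith normal form yields diagonal entries (1,1,1,1,1).

Computing H_k = (kernel of ∂_k) / (image of ∂_{k+1}):

  H_0: rank C_0 − rank ∂_1 = 5 − 4 = 1, and the invariant factors of ∂_1 are all 1, so H_0 ≅ Z.
  H_1: rank ker ∂_1 − rank ∂_2 = (9 − 4) − 5 = 0, and the invariant factors of ∂_2 are all 1, so H_1 ≅ 0.
  H_2: rank ker ∂_2 − rank ∂_3 = (6 − 5) − 0 = 1, and there is no ∂_3, so H_2 ≅ Z.

Hence the Betti numbers are b_0 = 1, b_1 = 0, b_2 = 1.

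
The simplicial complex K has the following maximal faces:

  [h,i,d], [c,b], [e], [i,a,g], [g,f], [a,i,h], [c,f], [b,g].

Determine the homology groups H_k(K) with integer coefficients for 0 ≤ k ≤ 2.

H_0 = Z^2,  H_1 = Z,  H_2 = 0.

Fix the vertex order a < b < c < d < e < f < g < h < i and write every simplex with vertices in increasing order. Then dim K = 2 and the simplices of K are:

  0-simplices (9): a, b, c, d, e, f, g, h, i
  1-simplices (11): ag, ah, ai, bc, bg, cf, dh, di, fg, gi, hi
  2-simplices (3): agi, ahi, dhi

Hence C_0 ≅ Z^9, C_1 ≅ Z^11, C_2 ≅ Z^3.

∂_1: C_1 → C_0 is given by ∂[p,q] = [q] − [p].
As a 9×11 matrix over Z this has rank 7, with invariant factors (1,1,1,1,1,1,1).

The boundary map ∂_2: C_2 → C_1 maps a triangle to the signed sum of its edges. For instance
  ∂ahi = hi − ai + ah,
  ∂agi = gi − ai + ag.
The resulting 11×3 matrix has rank 3, and its Smith normal form has invariant factors (1,1,1).

Reading off H_k = ker ∂_k / im ∂_{k+1}:

  H_0: rank C_0 − rank ∂_1 = 9 − 7 = 2, and the invariant factors of ∂_1 are all 1, so H_0 ≅ Z^2.
  H_1: rank ker ∂_1 − rank ∂_2 = (11 − 7) − 3 = 1, and the invariant factors of ∂_2 are all 1, so H_1 ≅ Z.
  H_2: rank ker ∂_2 − rank ∂_3 = (3 − 3) − 0 = 0, and there is no ∂_3, so H_2 ≅ 0.

As a check, the Euler characteristic is 9 − 11 + 3 = 1, which agrees with 2 − 1 + 0 = 1.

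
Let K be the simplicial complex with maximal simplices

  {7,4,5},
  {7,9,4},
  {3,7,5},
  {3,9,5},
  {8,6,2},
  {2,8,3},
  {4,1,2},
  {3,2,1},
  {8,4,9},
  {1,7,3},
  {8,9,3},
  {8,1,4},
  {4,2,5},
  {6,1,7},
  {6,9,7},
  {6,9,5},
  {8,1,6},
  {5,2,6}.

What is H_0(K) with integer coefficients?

K has 9 vertices, 27 edges, 18 triangles.
rank ∂_0 = 0, rank ∂_1 = 8 ⇒ b_0 = 9 − 0 − 8 = 1; all invariant factors of ∂_1 are 1 so no torsion. So H_0 ≅ Z.

H_0 ≅ Z.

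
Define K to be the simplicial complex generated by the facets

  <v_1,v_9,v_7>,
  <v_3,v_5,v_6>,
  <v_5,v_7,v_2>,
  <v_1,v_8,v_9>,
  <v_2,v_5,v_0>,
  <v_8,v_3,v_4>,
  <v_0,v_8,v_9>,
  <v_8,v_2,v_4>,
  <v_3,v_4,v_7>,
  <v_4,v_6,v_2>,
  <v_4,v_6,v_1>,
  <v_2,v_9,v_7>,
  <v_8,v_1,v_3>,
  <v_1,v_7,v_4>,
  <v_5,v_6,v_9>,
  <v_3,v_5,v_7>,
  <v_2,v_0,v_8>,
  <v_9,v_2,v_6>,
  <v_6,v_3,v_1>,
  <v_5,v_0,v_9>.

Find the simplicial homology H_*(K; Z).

H_0 ≅ Z,  H_1 ≅ Z ⊕ Z/2,  H_2 = 0.

K has 10 vertices, 30 edges, 20 triangles.
rank ∂_0 = 0, rank ∂_1 = 9 ⇒ b_0 = 10 − 0 − 9 = 1; all invariant factors of ∂_1 are 1 so no torsion. So H_0 ≅ Z.
rank ∂_1 = 9, rank ∂_2 = 20 ⇒ b_1 = 30 − 9 − 20 = 1; ∂_2 has invariant factor(s) [2] giving torsion. So H_1 ≅ Z ⊕ Z/2.
rank ∂_2 = 20, rank ∂_3 = 0 ⇒ b_2 = 20 − 20 − 0 = 0. So H_2 ≅ 0.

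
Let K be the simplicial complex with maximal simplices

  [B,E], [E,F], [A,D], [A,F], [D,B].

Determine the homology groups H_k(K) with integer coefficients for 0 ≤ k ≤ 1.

K has 5 vertices, 5 edges.
rank ∂_0 = 0, rank ∂_1 = 4 ⇒ b_0 = 5 − 0 − 4 = 1; all invariant factors of ∂_1 are 1 so no torsion. So H_0 = Z.
rank ∂_1 = 4, rank ∂_2 = 0 ⇒ b_1 = 5 − 4 − 0 = 1. So H_1 = Z.

H_0 = Z,  H_1 = Z.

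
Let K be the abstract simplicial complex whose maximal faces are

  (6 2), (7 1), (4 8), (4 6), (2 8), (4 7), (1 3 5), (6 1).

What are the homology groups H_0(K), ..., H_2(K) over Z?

We work with the vertex ordering 1 < 2 < 3 < 4 < 5 < 6 < 7 < 8. The simplices of K, each written with vertices in increasing order, are:

  0-simplices (8): [1], [2], [3], [4], [5], [6], [7], [8]
  1-simplices (10): [1,3], [1,5], [1,6], [1,7], [2,6], [2,8], [3,5], [4,6], [4,7], [4,8]
  2-simplices (1): [1,3,5]

Hence C_0 ≅ Z^8, C_1 ≅ Z^10, C_2 ≅ Z^1.

The boundary map ∂_1: C_1 → C_0 sends each edge [p,q] (with p < q) to q − p. For instance
  ∂[2,6] = [6] − [2].
This gives a 8×10 integer matrix of rank 7; reducing to Smith normal form yields diagonal entries (1,1,1,1,1,1,1).

The boundary map ∂_2: C_2 → C_1 acts by ∂[p,q,r] = [q,r] − [p,r] + [p,q]. For instance
  ∂[1,3,5] = [3,5] − [1,5] + [1,3].
The 10×1 boundary matrix has rank 1 and Smith normal form diag(1).

From H_k ≅ ker(∂_k) / im(∂_{k+1}) we obtain:

  H_0: rank C_0 − rank ∂_1 = 8 − 7 = 1, and the invariant factors of ∂_1 are all 1, so H_0 ≅ Z.
  H_1: rank ker ∂_1 − rank ∂_2 = (10 − 7) − 1 = 2, and the invariant factors of ∂_2 are all 1, so H_1 ≅ Z^2.
  H_2: rank ker ∂_2 − rank ∂_3 = (1 − 1) − 0 = 0, and there is no ∂_3, so H_2 ≅ 0.

H_0 ≅ Z,  H_1 ≅ Z^2,  H_2 = 0.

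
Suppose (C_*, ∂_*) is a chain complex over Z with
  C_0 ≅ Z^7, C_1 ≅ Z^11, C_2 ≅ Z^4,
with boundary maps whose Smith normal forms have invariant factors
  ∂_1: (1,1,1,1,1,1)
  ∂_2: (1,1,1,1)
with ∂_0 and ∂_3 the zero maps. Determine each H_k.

H_0: b_0 = 7 − 0 − 6 = 1; torsion from ∂_1 factors > 1: none. So H_0 ≅ Z.
H_1: b_1 = 11 − 6 − 4 = 1; torsion from ∂_2 factors > 1: none. So H_1 ≅ Z.
H_2: b_2 = 4 − 4 − 0 = 0; torsion from ∂_3 factors > 1: none. So H_2 ≅ 0.

H_0 ≅ Z,  H_1 ≅ Z,  H_2 = 0.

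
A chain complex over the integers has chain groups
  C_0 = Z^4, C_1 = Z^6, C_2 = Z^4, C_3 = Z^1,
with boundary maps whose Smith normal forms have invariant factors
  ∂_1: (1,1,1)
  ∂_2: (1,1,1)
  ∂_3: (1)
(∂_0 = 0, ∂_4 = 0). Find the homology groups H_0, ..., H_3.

H_0 ≅ Z,  H_1 = 0,  H_2 = 0,  H_3 = 0.

H_0: b_0 = 4 − 0 − 3 = 1; torsion from ∂_1 factors > 1: none. So H_0 ≅ Z.
H_1: b_1 = 6 − 3 − 3 = 0; torsion from ∂_2 factors > 1: none. So H_1 ≅ 0.
H_2: b_2 = 4 − 3 − 1 = 0; torsion from ∂_3 factors > 1: none. So H_2 ≅ 0.
H_3: b_3 = 1 − 1 − 0 = 0; torsion from ∂_4 factors > 1: none. So H_3 ≅ 0.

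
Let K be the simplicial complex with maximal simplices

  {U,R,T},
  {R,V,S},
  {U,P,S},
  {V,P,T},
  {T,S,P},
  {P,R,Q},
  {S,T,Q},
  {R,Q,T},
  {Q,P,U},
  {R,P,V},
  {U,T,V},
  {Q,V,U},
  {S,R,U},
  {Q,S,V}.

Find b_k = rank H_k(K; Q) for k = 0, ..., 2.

b_0 = 1, b_1 = 2, b_2 = 1.

Fix the vertex order P < Q < R < S < T < U < V and write every simplex with vertices in increasing order. Then dim K = 2 and the simplices of K are:

  0-simplices (7): P, Q, R, S, T, U, V
  1-simplices (21): PQ, PR, PS, PT, PU, PV, QR, QS, QT, QU, QV, RS, RT, RU, RV, ST, SU, SV, TU, TV, UV
  2-simplices (14): PQR, PQU, PRV, PST, PSU, PTV, QRT, QST, QSV, QUV, RSU, RSV, RTU, TUV

so the chain groups are C_0 ≅ Z^7, C_1 ≅ Z^21, C_2 ≅ Z^14.

∂_1: C_1 → C_0 is given by ∂[p,q] = [q] − [p].
The resulting 7×21 matrix has rank 6, and its Smith normal form has invariant factors (1,1,1,1,1,1).

∂_2: C_2 → C_1 maps a triangle to the signed sum of its edges. For instance
  ∂PSU = SU − PU + PS,
  ∂QSV = SV − QV + QS.
The resulting 21×14 matrix has rank 13, and its Smith normal form has invariant factors (1,1,1,1,1,1,1,1,1,1,1,1,1).

Computing H_k = (kernel of ∂_k) / (image of ∂_{k+1}):

  H_0: rank C_0 − rank ∂_1 = 7 − 6 = 1, and the invariant factors of ∂_1 are all 1, so H_0 = Z.
  H_1: rank ker ∂_1 − rank ∂_2 = (21 − 6) − 13 = 2, and the invariant factors of ∂_2 are all 1, so H_1 = Z^2.
  H_2: rank ker ∂_2 − rank ∂_3 = (14 − 13) − 0 = 1, and there is no ∂_3, so H_2 = Z.

As a check, the Euler characteristic is 7 − 21 + 14 = 0, which agrees with 1 − 2 + 1 = 0.

Hence the Betti numbers are b_0 = 1, b_1 = 2, b_2 = 1.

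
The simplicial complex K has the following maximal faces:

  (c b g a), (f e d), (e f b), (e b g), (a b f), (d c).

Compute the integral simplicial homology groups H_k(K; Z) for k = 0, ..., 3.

Order the vertices as a < b < c < d < e < f < g. Listing each simplex with vertices in this order, K has dimension 3 with simplices:

  0-simplices (7): a, b, c, d, e, f, g
  1-simplices (14): ab, ac, af, ag, bc, be, bf, bg, cd, cg, de, df, ef, eg
  2-simplices (8): abc, abf, abg, acg, bcg, bef, beg, def
  3-simplices (1): abcg

so the chain groups are C_0 ≅ Z^7, C_1 ≅ Z^14, C_2 ≅ Z^8, C_3 ≅ Z^1.

The boundary map ∂_1: C_1 → C_0 sends each edge [p,q] (with p < q) to q − p. For instance
  ∂de = e − d.
The 7×14 boundary matrix has rank 6 and Smith normal form diag(1,1,1,1,1,1).

∂_2: C_2 → C_1 maps a triangle to the signed sum of its edges. For instance
  ∂def = ef − df + de,
  ∂abg = bg − ag + ab.
As a 14×8 matrix over Z this has rank 7, with invariant factors (1,1,1,1,1,1,1).

Boundary ∂_3: C_3 → C_2 sends each 3-simplex σ to the alternating sum Σ_i (−1)^i (σ with its i-th vertex removed). For instance
  ∂abcg = bcg − acg + abg − abc.
The resulting 8×1 matrix has rank 1, and its Smith normal form has invariant factors (1).

Now H_k = ker ∂_k / im ∂_{k+1}, so:

  H_0: rank C_0 − rank ∂_1 = 7 − 6 = 1, and the invariant factors of ∂_1 are all 1, so H_0 ≅ Z.
  H_1: rank ker ∂_1 − rank ∂_2 = (14 − 6) − 7 = 1, and the invariant factors of ∂_2 are all 1, so H_1 ≅ Z.
  H_2: rank ker ∂_2 − rank ∂_3 = (8 − 7) − 1 = 0, and the invariant factors of ∂_3 are all 1, so H_2 ≅ 0.
  H_3: rank ker ∂_3 − rank ∂_4 = (1 − 1) − 0 = 0, and there is no ∂_4, so H_3 ≅ 0.

As a check, the Euler characteristic is 7 − 14 + 8 − 1 = 0, which agrees with 1 − 1 + 0 − 0 = 0.

H_0 ≅ Z,  H_1 ≅ Z,  H_2 = 0,  H_3 = 0.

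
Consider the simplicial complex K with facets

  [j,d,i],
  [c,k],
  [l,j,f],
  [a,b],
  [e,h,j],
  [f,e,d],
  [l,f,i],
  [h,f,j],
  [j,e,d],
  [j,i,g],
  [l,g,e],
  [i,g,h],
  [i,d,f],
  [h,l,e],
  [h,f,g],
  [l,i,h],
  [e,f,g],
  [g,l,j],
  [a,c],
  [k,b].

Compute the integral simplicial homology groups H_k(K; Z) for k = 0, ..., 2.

We work with the vertex ordering a < b < c < d < e < f < g < h < i < j < k < l. The simplices of K, each written with vertices in increasing order, are:

  0-simplices (12): a, b, c, d, e, f, g, h, i, j, k, l
  1-simplices (28): ab, ac, bk, ck, de, df, di, dj, ef, eg, eh, ej, el, fg, fh, fi, fj, fl, gh, gi, gj, gl, hi, hj, hl, ij, il, jl
  2-simplices (16): def, dej, dfi, dij, efg, egl, ehj, ehl, fgh, fhj, fil, fjl, ghi, gij, gjl, hil

Hence C_0 ≅ Z^12, C_1 ≅ Z^28, C_2 ≅ Z^16.

∂_1: C_1 → C_0 sends each edge [p,q] (with p < q) to q − p.
As a 12×28 matrix over Z this has rank 10, with invariant factors (1,1,1,1,1,1,1,1,1,1).

Boundary ∂_2: C_2 → C_1 acts by ∂[p,q,r] = [q,r] − [p,r] + [p,q]. For instance
  ∂fjl = jl − fl + fj,
  ∂dej = ej − dj + de.
This gives a 28×16 integer matrix of rank 15; reducing to Smith normal form yields diagonal entries (1,1,1,1,1,1,1,1,1,1,1,1,1,1,1).

Computing H_k = (kernel of ∂_k) / (image of ∂_{k+1}):

  H_0: rank C_0 − rank ∂_1 = 12 − 10 = 2, and the invariant factors of ∂_1 are all 1, so H_0 = Z^2.
  H_1: rank ker ∂_1 − rank ∂_2 = (28 − 10) − 15 = 3, and the invariant factors of ∂_2 are all 1, so H_1 = Z^3.
  H_2: rank ker ∂_2 − rank ∂_3 = (16 − 15) − 0 = 1, and there is no ∂_3, so H_2 = Z.

H_0 ≅ Z^2,  H_1 ≅ Z^3,  H_2 ≅ Z.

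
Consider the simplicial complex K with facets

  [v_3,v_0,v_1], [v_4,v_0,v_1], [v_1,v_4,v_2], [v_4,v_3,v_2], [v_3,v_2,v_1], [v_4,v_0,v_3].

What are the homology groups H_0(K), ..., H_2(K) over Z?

H_0 ≅ Z,  H_1 = 0,  H_2 ≅ Z.

Take the total order v_0 < v_1 < v_2 < v_3 < v_4 on the vertex set. Then K (dimension 2) consists of the simplices:

  0-simplices (5): [v_0], [v_1], [v_2], [v_3], [v_4]
  1-simplices (9): [v_0,v_1], [v_0,v_3], [v_0,v_4], [v_1,v_2], [v_1,v_3], [v_1,v_4], [v_2,v_3], [v_2,v_4], [v_3,v_4]
  2-simplices (6): [v_0,v_1,v_3], [v_0,v_1,v_4], [v_0,v_3,v_4], [v_1,v_2,v_3], [v_1,v_2,v_4], [v_2,v_3,v_4]

giving chain groups C_0 ≅ Z^5, C_1 ≅ Z^9, C_2 ≅ Z^6.

The boundary map ∂_1: C_1 → C_0 sends each edge [p,q] (with p < q) to q − p. For instance
  ∂[v_1,v_2] = [v_2] − [v_1].
As a 5×9 matrix over Z this has rank 4, with invariant factors (1,1,1,1).

The boundary map ∂_2: C_2 → C_1 acts by ∂[p,q,r] = [q,r] − [p,r] + [p,q]. For instance
  ∂[v_0,v_1,v_4] = [v_1,v_4] − [v_0,v_4] + [v_0,v_1],
  ∂[v_1,v_2,v_3] = [v_2,v_3] − [v_1,v_3] + [v_1,v_2].
This gives a 9×6 integer matrix of rank 5; reducing to Smith normal form yields diagonal entries (1,1,1,1,1).

Reading off H_k = ker ∂_k / im ∂_{k+1}:

  H_0: rank C_0 − rank ∂_1 = 5 − 4 = 1, and the invariant factors of ∂_1 are all 1, so H_0 ≅ Z.
  H_1: rank ker ∂_1 − rank ∂_2 = (9 − 4) − 5 = 0, and the invariant factors of ∂_2 are all 1, so H_1 ≅ 0.
  H_2: rank ker ∂_2 − rank ∂_3 = (6 − 5) − 0 = 1, and there is no ∂_3, so H_2 ≅ Z.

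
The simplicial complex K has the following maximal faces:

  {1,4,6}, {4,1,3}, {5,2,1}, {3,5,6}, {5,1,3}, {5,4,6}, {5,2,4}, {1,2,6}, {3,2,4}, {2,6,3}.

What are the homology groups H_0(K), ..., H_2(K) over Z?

H_0 = Z,  H_1 = Z/2,  H_2 = 0.

K has 6 vertices, 15 edges, 10 triangles.
rank ∂_0 = 0, rank ∂_1 = 5 ⇒ b_0 = 6 − 0 − 5 = 1; all invariant factors of ∂_1 are 1 so no torsion. So H_0 ≅ Z.
rank ∂_1 = 5, rank ∂_2 = 10 ⇒ b_1 = 15 − 5 − 10 = 0; ∂_2 has invariant factor(s) [2] giving torsion. So H_1 ≅ Z/2.
rank ∂_2 = 10, rank ∂_3 = 0 ⇒ b_2 = 10 − 10 − 0 = 0. So H_2 ≅ 0.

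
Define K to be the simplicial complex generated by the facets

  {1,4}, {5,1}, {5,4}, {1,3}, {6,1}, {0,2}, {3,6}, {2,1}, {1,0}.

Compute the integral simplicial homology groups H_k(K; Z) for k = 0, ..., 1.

Fix the vertex order 0 < 1 < 2 < 3 < 4 < 5 < 6 and write every simplex with vertices in increasing order. Then dim K = 1 and the simplices of K are:

  0-simplices (7): [0], [1], [2], [3], [4], [5], [6]
  1-simplices (9): [0,1], [0,2], [1,2], [1,3], [1,4], [1,5], [1,6], [3,6], [4,5]

Hence C_0 ≅ Z^7, C_1 ≅ Z^9.

∂_1: C_1 → C_0 is given by ∂[p,q] = [q] − [p].
The 7×9 boundary matrix has rank 6 and Smith normal form diag(1,1,1,1,1,1).

Now H_k = ker ∂_k / im ∂_{k+1}, so:

  H_0: rank C_0 − rank ∂_1 = 7 − 6 = 1, and the invariant factors of ∂_1 are all 1, so H_0 = Z.
  H_1: rank ker ∂_1 − rank ∂_2 = (9 − 6) − 0 = 3, and there is no ∂_2, so H_1 = Z^3.

(K is a triangulation of a wedge of 3 circles.)

H_0 ≅ Z,  H_1 ≅ Z^3.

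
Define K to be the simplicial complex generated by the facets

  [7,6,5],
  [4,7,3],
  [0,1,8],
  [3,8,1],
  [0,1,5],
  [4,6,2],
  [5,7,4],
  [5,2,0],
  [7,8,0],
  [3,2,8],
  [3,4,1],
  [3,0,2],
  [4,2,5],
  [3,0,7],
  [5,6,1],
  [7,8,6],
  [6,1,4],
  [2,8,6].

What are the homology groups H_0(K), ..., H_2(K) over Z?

Order the vertices as 0 < 1 < 2 < 3 < 4 < 5 < 6 < 7 < 8. Listing each simplex with vertices in this order, K has dimension 2 with simplices:

  0-simplices (9): [0], [1], [2], [3], [4], [5], [6], [7], [8]
  1-simplices (27): (27 of them)
  2-simplices (18): [0,1,5], [0,1,8], [0,2,3], [0,2,5], [0,3,7], [0,7,8], [1,3,4], [1,3,8], [1,4,6], [1,5,6], [2,3,8], [2,4,5], [2,4,6], [2,6,8], [3,4,7], [4,5,7], [5,6,7], [6,7,8]

Hence C_0 ≅ Z^9, C_1 ≅ Z^27, C_2 ≅ Z^18.

The boundary map ∂_1: C_1 → C_0 is given by ∂[p,q] = [q] − [p]. For instance
  ∂[2,8] = [8] − [2].
The resulting 9×27 matrix has rank 8, and its Smith normal form has invariant factors (1,1,1,1,1,1,1,1).

∂_2: C_2 → C_1 maps a triangle to the signed sum of its edges. For instance
  ∂[0,3,7] = [3,7] − [0,7] + [0,3],
  ∂[2,6,8] = [6,8] − [2,8] + [2,6].
This gives a 27×18 integer matrix of rank 18; reducing to Smith normal form yields diagonal entries (1,1,1,1,1,1,1,1,1,1,1,1,1,1,1,1,1,2).

Reading off H_k = ker ∂_k / im ∂_{k+1}:

  H_0: rank C_0 − rank ∂_1 = 9 − 8 = 1, and the invariant factors of ∂_1 are all 1, so H_0 = Z.
  H_1: rank ker ∂_1 − rank ∂_2 = (27 − 8) − 18 = 1, and ∂_2 has invariant factor 2 > 1, so H_1 = Z ⊕ Z/2.
  H_2: rank ker ∂_2 − rank ∂_3 = (18 − 18) − 0 = 0, and there is no ∂_3, so H_2 = 0.

As a check, the Euler characteristic is 9 − 27 + 18 = 0, which agrees with 1 − 1 + 0 = 0.

H_0 ≅ Z,  H_1 ≅ Z ⊕ Z/2,  H_2 = 0.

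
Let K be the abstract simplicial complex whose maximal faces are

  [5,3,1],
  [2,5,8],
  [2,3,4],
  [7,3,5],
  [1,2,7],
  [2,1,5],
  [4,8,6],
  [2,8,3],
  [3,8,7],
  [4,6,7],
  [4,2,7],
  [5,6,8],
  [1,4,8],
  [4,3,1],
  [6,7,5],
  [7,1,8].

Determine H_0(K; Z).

H_0 = Z.

We work with the vertex ordering 1 < 2 < 3 < 4 < 5 < 6 < 7 < 8. The simplices of K, each written with vertices in increasing order, are:

  0-simplices (8): [1], [2], [3], [4], [5], [6], [7], [8]
  1-simplices (24): (24 of them)
  2-simplices (16): [1,2,5], [1,2,7], [1,3,4], [1,3,5], [1,4,8], [1,7,8], [2,3,4], [2,3,8], [2,4,7], [2,5,8], [3,5,7], [3,7,8], [4,6,7], [4,6,8], [5,6,7], [5,6,8]

Hence C_0 ≅ Z^8, C_1 ≅ Z^24, C_2 ≅ Z^16.

∂_1: C_1 → C_0 is given by ∂[p,q] = [q] − [p].
The 8×24 boundary matrix has rank 7 and Smith normal form diag(1,1,1,1,1,1,1).

The boundary map ∂_2: C_2 → C_1 acts by ∂[p,q,r] = [q,r] − [p,r] + [p,q]. For instance
  ∂[2,4,7] = [4,7] − [2,7] + [2,4],
  ∂[2,3,8] = [3,8] − [2,8] + [2,3].
The resulting 24×16 matrix has rank 15, and its Smith normal form has invariant factors (1,1,1,1,1,1,1,1,1,1,1,1,1,1,1).

Now H_k = ker ∂_k / im ∂_{k+1}, so:

  H_0: rank C_0 − rank ∂_1 = 8 − 7 = 1, and the invariant factors of ∂_1 are all 1, so H_0 = Z.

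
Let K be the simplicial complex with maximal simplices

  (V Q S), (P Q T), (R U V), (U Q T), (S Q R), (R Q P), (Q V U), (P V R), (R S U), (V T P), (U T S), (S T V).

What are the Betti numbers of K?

b_0 = 1, b_1 = 0, b_2 = 0.

We work with the vertex ordering P < Q < R < S < T < U < V. The simplices of K, each written with vertices in increasing order, are:

  0-simplices (7): P, Q, R, S, T, U, V
  1-simplices (18): PQ, PR, PT, PV, QR, QS, QT, QU, QV, RS, RU, RV, ST, SU, SV, TU, TV, UV
  2-simplices (12): PQR, PQT, PRV, PTV, QRS, QSV, QTU, QUV, RSU, RUV, STU, STV

so the chain groups are C_0 ≅ Z^7, C_1 ≅ Z^18, C_2 ≅ Z^12.

∂_1: C_1 → C_0 sends each edge [p,q] (with p < q) to q − p. For instance
  ∂QS = S − Q.
As a 7×18 matrix over Z this has rank 6, with invariant factors (1,1,1,1,1,1).

Boundary ∂_2: C_2 → C_1 sends each 2-simplex [p,q,r] to [q,r] − [p,r] + [p,q]. For instance
  ∂PQR = QR − PR + PQ,
  ∂PTV = TV − PV + PT.
As a 18×12 matrix over Z this has rank 12, with invariant factors (1,1,1,1,1,1,1,1,1,1,1,2).

From H_k ≅ ker(∂_k) / im(∂_{k+1}) we obtain:

  H_0: rank C_0 − rank ∂_1 = 7 − 6 = 1, and the invariant factors of ∂_1 are all 1, so H_0 ≅ Z.
  H_1: rank ker ∂_1 − rank ∂_2 = (18 − 6) − 12 = 0, and ∂_2 has invariant factor 2 > 1, so H_1 ≅ Z/2Z.
  H_2: rank ker ∂_2 − rank ∂_3 = (12 − 12) − 0 = 0, and there is no ∂_3, so H_2 ≅ 0.

As a check, the Euler characteristic is 7 − 18 + 12 = 1, which agrees with 1 − 0 + 0 = 1.
(K is a triangulation of the real projective plane RP^2.)

Hence the Betti numbers are b_0 = 1, b_1 = 0, b_2 = 0.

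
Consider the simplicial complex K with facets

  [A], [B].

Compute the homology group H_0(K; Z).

H_0 ≅ Z^2.

K has 2 vertices.
rank ∂_0 = 0, rank ∂_1 = 0 ⇒ b_0 = 2 − 0 − 0 = 2. So H_0 ≅ Z^2.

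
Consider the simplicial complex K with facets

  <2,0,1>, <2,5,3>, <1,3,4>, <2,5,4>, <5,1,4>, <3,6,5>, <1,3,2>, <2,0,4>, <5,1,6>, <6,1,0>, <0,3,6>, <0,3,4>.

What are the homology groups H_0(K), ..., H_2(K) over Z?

We work with the vertex ordering 0 < 1 < 2 < 3 < 4 < 5 < 6. The simplices of K, each written with vertices in increasing order, are:

  0-simplices (7): [0], [1], [2], [3], [4], [5], [6]
  1-simplices (18): [0,1], [0,2], [0,3], [0,4], [0,6], [1,2], [1,3], [1,4], [1,5], [1,6], [2,3], [2,4], [2,5], [3,4], [3,5], [3,6], [4,5], [5,6]
  2-simplices (12): [0,1,2], [0,1,6], [0,2,4], [0,3,4], [0,3,6], [1,2,3], [1,3,4], [1,4,5], [1,5,6], [2,3,5], [2,4,5], [3,5,6]

Hence C_0 ≅ Z^7, C_1 ≅ Z^18, C_2 ≅ Z^12.

Boundary ∂_1: C_1 → C_0 is given by ∂[p,q] = [q] − [p].
The 7×18 boundary matrix has rank 6 and Smith normal form diag(1,1,1,1,1,1).

∂_2: C_2 → C_1 maps a triangle to the signed sum of its edges. For instance
  ∂[0,1,2] = [1,2] − [0,2] + [0,1],
  ∂[0,1,6] = [1,6] − [0,6] + [0,1].
As a 18×12 matrix over Z this has rank 12, with invariant factors (1,1,1,1,1,1,1,1,1,1,1,2).

From H_k ≅ ker(∂_k) / im(∂_{k+1}) we obtain:

  H_0: rank C_0 − rank ∂_1 = 7 − 6 = 1, and the invariant factors of ∂_1 are all 1, so H_0 ≅ Z.
  H_1: rank ker ∂_1 − rank ∂_2 = (18 − 6) − 12 = 0, and ∂_2 has invariant factor 2 > 1, so H_1 ≅ Z/2.
  H_2: rank ker ∂_2 − rank ∂_3 = (12 − 12) − 0 = 0, and there is no ∂_3, so H_2 ≅ 0.

As a check, the Euler characteristic is 7 − 18 + 12 = 1, which agrees with 1 − 0 + 0 = 1.
(K is a triangulation of the real projective plane RP^2.)

H_0 = Z,  H_1 = Z/2,  H_2 = 0.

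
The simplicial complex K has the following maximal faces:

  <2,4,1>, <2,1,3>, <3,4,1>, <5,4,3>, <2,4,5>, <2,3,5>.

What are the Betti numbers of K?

b_0 = 1, b_1 = 0, b_2 = 1.

K has 5 vertices, 9 edges, 6 triangles.
rank ∂_0 = 0, rank ∂_1 = 4 ⇒ b_0 = 5 − 0 − 4 = 1; all invariant factors of ∂_1 are 1 so no torsion. So H_0 ≅ Z.
rank ∂_1 = 4, rank ∂_2 = 5 ⇒ b_1 = 9 − 4 − 5 = 0; all invariant factors of ∂_2 are 1 so no torsion. So H_1 ≅ 0.
rank ∂_2 = 5, rank ∂_3 = 0 ⇒ b_2 = 6 − 5 − 0 = 1. So H_2 ≅ Z.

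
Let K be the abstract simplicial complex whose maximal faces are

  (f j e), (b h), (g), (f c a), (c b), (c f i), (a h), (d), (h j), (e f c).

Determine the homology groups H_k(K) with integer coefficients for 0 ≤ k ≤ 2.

We work with the vertex ordering a < b < c < d < e < f < g < h < i < j. The simplices of K, each written with vertices in increasing order, are:

  0-simplices (10): a, b, c, d, e, f, g, h, i, j
  1-simplices (13): ac, af, ah, bc, bh, ce, cf, ci, ef, ej, fi, fj, hj
  2-simplices (4): acf, cef, cfi, efj

giving chain groups C_0 ≅ Z^10, C_1 ≅ Z^13, C_2 ≅ Z^4.

The boundary map ∂_1: C_1 → C_0 maps an edge to its endpoints' difference, ∂[p,q] = q − p. For instance
  ∂ej = j − e.
As a 10×13 matrix over Z this has rank 7, with invariant factors (1,1,1,1,1,1,1).

The boundary map ∂_2: C_2 → C_1 maps a triangle to the signed sum of its edges. For instance
  ∂cfi = fi − ci + cf,
  ∂cef = ef − cf + ce.
The 13×4 boundary matrix has rank 4 and Smith normal form diag(1,1,1,1).

Computing H_k = (kernel of ∂_k) / (image of ∂_{k+1}):

  H_0: rank C_0 − rank ∂_1 = 10 − 7 = 3, and the invariant factors of ∂_1 are all 1, so H_0 = Z^3.
  H_1: rank ker ∂_1 − rank ∂_2 = (13 − 7) − 4 = 2, and the invariant factors of ∂_2 are all 1, so H_1 = Z^2.
  H_2: rank ker ∂_2 − rank ∂_3 = (4 − 4) − 0 = 0, and there is no ∂_3, so H_2 = 0.

H_0 ≅ Z^3,  H_1 ≅ Z^2,  H_2 = 0.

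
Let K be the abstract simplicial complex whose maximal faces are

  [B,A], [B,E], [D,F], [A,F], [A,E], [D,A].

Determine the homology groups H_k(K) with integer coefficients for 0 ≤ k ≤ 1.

H_0 = Z,  H_1 = Z^2.

Take the total order A < B < D < E < F on the vertex set. Then K (dimension 1) consists of the simplices:

  0-simplices (5): A, B, D, E, F
  1-simplices (6): AB, AD, AE, AF, BE, DF

so the chain groups are C_0 ≅ Z^5, C_1 ≅ Z^6.

The boundary map ∂_1: C_1 → C_0 sends each edge [p,q] (with p < q) to q − p.
This gives a 5×6 integer matrix of rank 4; reducing to Smith normal form yields diagonal entries (1,1,1,1).

From H_k ≅ ker(∂_k) / im(∂_{k+1}) we obtain:

  H_0: rank C_0 − rank ∂_1 = 5 − 4 = 1, and the invariant factors of ∂_1 are all 1, so H_0 ≅ Z.
  H_1: rank ker ∂_1 − rank ∂_2 = (6 − 4) − 0 = 2, and there is no ∂_2, so H_1 ≅ Z^2.

(K is a triangulation of a wedge of 2 circles.)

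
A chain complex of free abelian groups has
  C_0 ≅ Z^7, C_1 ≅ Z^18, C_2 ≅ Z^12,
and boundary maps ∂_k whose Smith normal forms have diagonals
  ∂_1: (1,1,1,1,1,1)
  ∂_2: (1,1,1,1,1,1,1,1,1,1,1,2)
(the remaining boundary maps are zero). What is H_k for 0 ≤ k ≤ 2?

H_0: b_0 = 7 − 0 − 6 = 1; torsion from ∂_1 factors > 1: none. So H_0 = Z.
H_1: b_1 = 18 − 6 − 12 = 0; torsion from ∂_2 factors > 1: [2]. So H_1 = Z/2Z.
H_2: b_2 = 12 − 12 − 0 = 0; torsion from ∂_3 factors > 1: none. So H_2 = 0.

H_0 = Z,  H_1 = Z/2Z,  H_2 = 0.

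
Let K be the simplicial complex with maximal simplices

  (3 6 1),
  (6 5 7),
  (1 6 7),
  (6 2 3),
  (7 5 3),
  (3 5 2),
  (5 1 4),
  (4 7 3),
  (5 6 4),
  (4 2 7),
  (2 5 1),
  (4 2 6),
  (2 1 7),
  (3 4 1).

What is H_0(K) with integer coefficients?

H_0 ≅ Z.

Take the total order 1 < 2 < 3 < 4 < 5 < 6 < 7 on the vertex set. Then K (dimension 2) consists of the simplices:

  0-simplices (7): [1], [2], [3], [4], [5], [6], [7]
  1-simplices (21): [1,2], [1,3], [1,4], [1,5], [1,6], [1,7], [2,3], [2,4], [2,5], [2,6], [2,7], [3,4], [3,5], [3,6], [3,7], [4,5], [4,6], [4,7], [5,6], [5,7], [6,7]
  2-simplices (14): [1,2,5], [1,2,7], [1,3,4], [1,3,6], [1,4,5], [1,6,7], [2,3,5], [2,3,6], [2,4,6], [2,4,7], [3,4,7], [3,5,7], [4,5,6], [5,6,7]

giving chain groups C_0 ≅ Z^7, C_1 ≅ Z^21, C_2 ≅ Z^14.

∂_1: C_1 → C_0 is given by ∂[p,q] = [q] − [p].
The 7×21 boundary matrix has rank 6 and Smith normal form diag(1,1,1,1,1,1).

Boundary ∂_2: C_2 → C_1 sends each 2-simplex [p,q,r] to [q,r] − [p,r] + [p,q]. For instance
  ∂[4,5,6] = [5,6] − [4,6] + [4,5],
  ∂[2,3,6] = [3,6] − [2,6] + [2,3].
The resulting 21×14 matrix has rank 13, and its Smith normal form has invariant factors (1,1,1,1,1,1,1,1,1,1,1,1,1).

Reading off H_k = ker ∂_k / im ∂_{k+1}:

  H_0: rank C_0 − rank ∂_1 = 7 − 6 = 1, and the invariant factors of ∂_1 are all 1, so H_0 = Z.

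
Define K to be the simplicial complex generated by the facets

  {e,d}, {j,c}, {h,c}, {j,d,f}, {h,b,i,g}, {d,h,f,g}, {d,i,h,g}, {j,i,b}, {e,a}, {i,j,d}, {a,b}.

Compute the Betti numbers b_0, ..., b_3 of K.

Order the vertices as a < b < c < d < e < f < g < h < i < j. Listing each simplex with vertices in this order, K has dimension 3 with simplices:

  0-simplices (10): a, b, c, d, e, f, g, h, i, j
  1-simplices (21): ab, ae, bg, bh, bi, bj, ch, cj, de, df, dg, dh, di, dj, fg, fh, fj, gh, gi, hi, ij
  2-simplices (13): bgh, bgi, bhi, bij, dfg, dfh, dfj, dgh, dgi, dhi, dij, fgh, ghi
  3-simplices (3): bghi, dfgh, dghi

giving chain groups C_0 ≅ Z^10, C_1 ≅ Z^21, C_2 ≅ Z^13, C_3 ≅ Z^3.

Boundary ∂_1: C_1 → C_0 is given by ∂[p,q] = [q] − [p]. For instance
  ∂dh = h − d.
This gives a 10×21 integer matrix of rank 9; reducing to Smith normal form yields diagonal entries (1,1,1,1,1,1,1,1,1).

The boundary map ∂_2: C_2 → C_1 sends each 2-simplex [p,q,r] to [q,r] − [p,r] + [p,q]. For instance
  ∂dij = ij − dj + di,
  ∂ghi = hi − gi + gh.
As a 21×13 matrix over Z this has rank 10, with invariant factors (1,1,1,1,1,1,1,1,1,1).

Boundary ∂_3: C_3 → C_2 sends each 3-simplex σ to the alternating sum Σ_i (−1)^i (σ with its i-th vertex removed). For instance
  ∂dghi = ghi − dhi + dgi − dgh,
  ∂bghi = ghi − bhi + bgi − bgh.
This gives a 13×3 integer matrix of rank 3; reducing to Smith normal form yields diagonal entries (1,1,1).

Reading off H_k = ker ∂_k / im ∂_{k+1}:

  H_0: rank C_0 − rank ∂_1 = 10 − 9 = 1, and the invariant factors of ∂_1 are all 1, so H_0 = Z.
  H_1: rank ker ∂_1 − rank ∂_2 = (21 − 9) − 10 = 2, and the invariant factors of ∂_2 are all 1, so H_1 = Z^2.
  H_2: rank ker ∂_2 − rank ∂_3 = (13 − 10) − 3 = 0, and the invariant factors of ∂_3 are all 1, so H_2 = 0.
  H_3: rank ker ∂_3 − rank ∂_4 = (3 − 3) − 0 = 0, and there is no ∂_4, so H_3 = 0.

Hence the Betti numbers are b_0 = 1, b_1 = 2, b_2 = 0, b_3 = 0.

b_0 = 1, b_1 = 2, b_2 = 0, b_3 = 0.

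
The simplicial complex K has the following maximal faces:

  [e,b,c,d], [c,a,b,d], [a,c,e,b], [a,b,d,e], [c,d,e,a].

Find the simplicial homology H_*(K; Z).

H_0 = Z,  H_1 = 0,  H_2 = 0,  H_3 = Z.

Take the total order a < b < c < d < e on the vertex set. Then K (dimension 3) consists of the simplices:

  0-simplices (5): a, b, c, d, e
  1-simplices (10): ab, ac, ad, ae, bc, bd, be, cd, ce, de
  2-simplices (10): abc, abd, abe, acd, ace, ade, bcd, bce, bde, cde
  3-simplices (5): abcd, abce, abde, acde, bcde

Hence C_0 ≅ Z^5, C_1 ≅ Z^10, C_2 ≅ Z^10, C_3 ≅ Z^5.

Boundary ∂_1: C_1 → C_0 sends each edge [p,q] (with p < q) to q − p.
As a 5×10 matrix over Z this has rank 4, with invariant factors (1,1,1,1).

∂_2: C_2 → C_1 sends each 2-simplex [p,q,r] to [q,r] − [p,r] + [p,q]. For instance
  ∂abc = bc − ac + ab,
  ∂ade = de − ae + ad.
As a 10×10 matrix over Z this has rank 6, with invariant factors (1,1,1,1,1,1).

∂_3: C_3 → C_2 sends each 3-simplex σ to the alternating sum Σ_i (−1)^i (σ with its i-th vertex removed). For instance
  ∂abcd = bcd − acd + abd − abc,
  ∂abde = bde − ade + abe − abd.
This gives a 10×5 integer matrix of rank 4; reducing to Smith normal form yields diagonal entries (1,1,1,1).

Now H_k = ker ∂_k / im ∂_{k+1}, so:

  H_0: rank C_0 − rank ∂_1 = 5 − 4 = 1, and the invariant factors of ∂_1 are all 1, so H_0 = Z.
  H_1: rank ker ∂_1 − rank ∂_2 = (10 − 4) − 6 = 0, and the invariant factors of ∂_2 are all 1, so H_1 = 0.
  H_2: rank ker ∂_2 − rank ∂_3 = (10 − 6) − 4 = 0, and the invariant factors of ∂_3 are all 1, so H_2 = 0.
  H_3: rank ker ∂_3 − rank ∂_4 = (5 − 4) − 0 = 1, and there is no ∂_4, so H_3 = Z.

As a check, the Euler characteristic is 5 − 10 + 10 − 5 = 0, which agrees with 1 − 0 + 0 − 1 = 0.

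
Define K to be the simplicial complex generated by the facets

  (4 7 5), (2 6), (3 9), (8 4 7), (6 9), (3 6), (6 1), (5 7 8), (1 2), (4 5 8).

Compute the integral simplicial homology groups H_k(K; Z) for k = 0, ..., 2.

H_0 = Z^2,  H_1 = Z^2,  H_2 = Z.

Take the total order 1 < 2 < 3 < 4 < 5 < 6 < 7 < 8 < 9 on the vertex set. Then K (dimension 2) consists of the simplices:

  0-simplices (9): [1], [2], [3], [4], [5], [6], [7], [8], [9]
  1-simplices (12): [1,2], [1,6], [2,6], [3,6], [3,9], [4,5], [4,7], [4,8], [5,7], [5,8], [6,9], [7,8]
  2-simplices (4): [4,5,7], [4,5,8], [4,7,8], [5,7,8]

so the chain groups are C_0 ≅ Z^9, C_1 ≅ Z^12, C_2 ≅ Z^4.

The boundary map ∂_1: C_1 → C_0 is given by ∂[p,q] = [q] − [p].
This gives a 9×12 integer matrix of rank 7; reducing to Smith normal form yields diagonal entries (1,1,1,1,1,1,1).

∂_2: C_2 → C_1 sends each 2-simplex [p,q,r] to [q,r] − [p,r] + [p,q]. For instance
  ∂[4,5,8] = [5,8] − [4,8] + [4,5],
  ∂[5,7,8] = [7,8] − [5,8] + [5,7].
The resulting 12×4 matrix has rank 3, and its Smith normal form has invariant factors (1,1,1).

From H_k ≅ ker(∂_k) / im(∂_{k+1}) we obtain:

  H_0: rank C_0 − rank ∂_1 = 9 − 7 = 2, and the invariant factors of ∂_1 are all 1, so H_0 ≅ Z^2.
  H_1: rank ker ∂_1 − rank ∂_2 = (12 − 7) − 3 = 2, and the invariant factors of ∂_2 are all 1, so H_1 ≅ Z^2.
  H_2: rank ker ∂_2 − rank ∂_3 = (4 − 3) − 0 = 1, and there is no ∂_3, so H_2 ≅ Z.

(K is a triangulation of the disjoint union of a wedge of 2 circles and the 2-sphere S^2.)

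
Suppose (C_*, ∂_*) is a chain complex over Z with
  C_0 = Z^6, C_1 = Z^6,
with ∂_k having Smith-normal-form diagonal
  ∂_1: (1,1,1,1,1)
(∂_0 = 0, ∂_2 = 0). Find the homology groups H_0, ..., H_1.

H_0: b_0 = 6 − 0 − 5 = 1; torsion from ∂_1 factors > 1: none. So H_0 ≅ Z.
H_1: b_1 = 6 − 5 − 0 = 1; torsion from ∂_2 factors > 1: none. So H_1 ≅ Z.

H_0 ≅ Z,  H_1 ≅ Z.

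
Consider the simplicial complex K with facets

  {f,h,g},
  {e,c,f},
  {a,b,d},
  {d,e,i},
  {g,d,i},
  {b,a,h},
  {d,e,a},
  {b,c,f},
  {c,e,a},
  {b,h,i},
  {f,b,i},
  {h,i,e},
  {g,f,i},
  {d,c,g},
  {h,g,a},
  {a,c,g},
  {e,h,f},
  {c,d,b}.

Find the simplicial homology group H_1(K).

Order the vertices as a < b < c < d < e < f < g < h < i. Listing each simplex with vertices in this order, K has dimension 2 with simplices:

  0-simplices (9): a, b, c, d, e, f, g, h, i
  1-simplices (27): ab, ac, ad, ae, ag, ah, bc, bd, bf, bh, bi, cd, ce, cf, cg, de, dg, di, ef, eh, ei, fg, fh, fi, gh, gi, hi
  2-simplices (18): abd, abh, ace, acg, ade, agh, bcd, bcf, bfi, bhi, cdg, cef, dei, dgi, efh, ehi, fgh, fgi

Hence C_0 ≅ Z^9, C_1 ≅ Z^27, C_2 ≅ Z^18.

∂_1: C_1 → C_0 is given by ∂[p,q] = [q] − [p].
The resulting 9×27 matrix has rank 8, and its Smith normal form has invariant factors (1,1,1,1,1,1,1,1).

∂_2: C_2 → C_1 maps a triangle to the signed sum of its edges. For instance
  ∂cdg = dg − cg + cd,
  ∂acg = cg − ag + ac.
This gives a 27×18 integer matrix of rank 18; reducing to Smith normal form yields diagonal entries (1,1,1,1,1,1,1,1,1,1,1,1,1,1,1,1,1,2).

Computing H_k = (kernel of ∂_k) / (image of ∂_{k+1}):

  H_1: rank ker ∂_1 − rank ∂_2 = (27 − 8) − 18 = 1, and ∂_2 has invariant factor 2 > 1, so H_1 = Z ⊕ Z/2.

H_1 ≅ Z ⊕ Z/2.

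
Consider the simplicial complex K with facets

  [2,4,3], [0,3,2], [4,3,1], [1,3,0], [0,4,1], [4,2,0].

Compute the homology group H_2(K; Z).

We work with the vertex ordering 0 < 1 < 2 < 3 < 4. The simplices of K, each written with vertices in increasing order, are:

  0-simplices (5): [0], [1], [2], [3], [4]
  1-simplices (9): [0,1], [0,2], [0,3], [0,4], [1,3], [1,4], [2,3], [2,4], [3,4]
  2-simplices (6): [0,1,3], [0,1,4], [0,2,3], [0,2,4], [1,3,4], [2,3,4]

giving chain groups C_0 ≅ Z^5, C_1 ≅ Z^9, C_2 ≅ Z^6.

The boundary map ∂_1: C_1 → C_0 sends each edge [p,q] (with p < q) to q − p. For instance
  ∂[0,1] = [1] − [0].
The resulting 5×9 matrix has rank 4, and its Smith normal form has invariant factors (1,1,1,1).

The boundary map ∂_2: C_2 → C_1 acts by ∂[p,q,r] = [q,r] − [p,r] + [p,q]. For instance
  ∂[1,3,4] = [3,4] − [1,4] + [1,3],
  ∂[2,3,4] = [3,4] − [2,4] + [2,3].
As a 9×6 matrix over Z this has rank 5, with invariant factors (1,1,1,1,1).

Now H_k = ker ∂_k / im ∂_{k+1}, so:

  H_2: rank ker ∂_2 − rank ∂_3 = (6 − 5) − 0 = 1, and there is no ∂_3, so H_2 = Z.

(K is a triangulation of the 2-sphere S^2.)

H_2 ≅ Z.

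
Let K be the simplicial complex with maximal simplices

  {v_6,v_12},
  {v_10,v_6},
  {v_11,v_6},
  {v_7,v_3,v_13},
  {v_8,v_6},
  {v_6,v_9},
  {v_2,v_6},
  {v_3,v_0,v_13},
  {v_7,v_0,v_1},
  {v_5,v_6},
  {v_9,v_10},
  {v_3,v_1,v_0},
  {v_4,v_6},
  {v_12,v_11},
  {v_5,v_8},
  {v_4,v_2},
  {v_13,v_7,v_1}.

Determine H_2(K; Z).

We work with the vertex ordering v_0 < v_1 < v_2 < v_3 < v_4 < v_5 < v_6 < v_7 < v_8 < v_9 < v_10 < v_11 < v_12 < v_13. The simplices of K, each written with vertices in increasing order, are:

  0-simplices (14): [v_0], [v_1], [v_2], [v_3], [v_4], [v_5], [v_6], [v_7], [v_8], [v_9], [v_10], [v_11], [v_12], [v_13]
  1-simplices (22): (22 of them)
  2-simplices (5): [v_0,v_1,v_3], [v_0,v_1,v_7], [v_0,v_3,v_13], [v_1,v_7,v_13], [v_3,v_7,v_13]

Hence C_0 ≅ Z^14, C_1 ≅ Z^22, C_2 ≅ Z^5.

Boundary ∂_1: C_1 → C_0 maps an edge to its endpoints' difference, ∂[p,q] = q − p. For instance
  ∂[v_0,v_3] = [v_3] − [v_0].
This gives a 14×22 integer matrix of rank 12; reducing to Smith normal form yields diagonal entries (1,1,1,1,1,1,1,1,1,1,1,1).

Boundary ∂_2: C_2 → C_1 acts by ∂[p,q,r] = [q,r] − [p,r] + [p,q]. For instance
  ∂[v_3,v_7,v_13] = [v_7,v_13] − [v_3,v_13] + [v_3,v_7],
  ∂[v_0,v_3,v_13] = [v_3,v_13] − [v_0,v_13] + [v_0,v_3].
The 22×5 boundary matrix has rank 5 and Smith normal form diag(1,1,1,1,1).

From H_k ≅ ker(∂_k) / im(∂_{k+1}) we obtain:

  H_2: rank ker ∂_2 − rank ∂_3 = (5 − 5) − 0 = 0, and there is no ∂_3, so H_2 ≅ 0.

H_2 ≅ 0.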